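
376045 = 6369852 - 5993807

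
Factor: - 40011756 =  - 2^2*  3^1* 101^1 *33013^1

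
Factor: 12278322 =2^1 * 3^2*7^2 * 13921^1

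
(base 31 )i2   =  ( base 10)560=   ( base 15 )275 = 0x230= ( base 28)k0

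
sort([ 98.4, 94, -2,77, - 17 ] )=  [ - 17, - 2,77,94,98.4 ] 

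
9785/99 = 9785/99 = 98.84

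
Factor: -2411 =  - 2411^1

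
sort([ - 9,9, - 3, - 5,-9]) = [ - 9, - 9, - 5, - 3,9]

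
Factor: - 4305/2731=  - 3^1*5^1*7^1*41^1*2731^( - 1 )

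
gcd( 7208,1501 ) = 1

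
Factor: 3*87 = 3^2*29^1 = 261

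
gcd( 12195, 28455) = 4065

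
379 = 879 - 500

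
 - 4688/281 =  - 17 + 89/281=-16.68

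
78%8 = 6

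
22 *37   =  814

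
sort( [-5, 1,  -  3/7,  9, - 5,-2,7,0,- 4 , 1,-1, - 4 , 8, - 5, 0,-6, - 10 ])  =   [  -  10,-6,-5,-5, - 5,-4, - 4,- 2, - 1,-3/7,  0 , 0, 1,1, 7,8 , 9 ]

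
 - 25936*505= - 13097680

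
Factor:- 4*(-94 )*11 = 4136 = 2^3*11^1*47^1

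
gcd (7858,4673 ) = 1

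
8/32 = 1/4= 0.25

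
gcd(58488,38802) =6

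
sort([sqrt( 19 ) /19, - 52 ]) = [ - 52,  sqrt ( 19 )/19 ] 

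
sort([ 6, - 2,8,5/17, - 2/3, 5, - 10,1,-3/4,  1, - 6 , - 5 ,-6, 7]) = [ - 10, - 6 , - 6, - 5, - 2, - 3/4,- 2/3, 5/17,1,1,5,6,7, 8]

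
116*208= 24128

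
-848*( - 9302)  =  7888096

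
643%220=203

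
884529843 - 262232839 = 622297004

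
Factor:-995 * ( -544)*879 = 2^5*3^1*5^1 * 17^1*199^1*293^1 = 475785120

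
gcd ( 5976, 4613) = 1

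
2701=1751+950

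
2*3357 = 6714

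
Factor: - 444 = - 2^2* 3^1*37^1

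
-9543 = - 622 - 8921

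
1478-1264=214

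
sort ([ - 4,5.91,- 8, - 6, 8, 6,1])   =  [  -  8,-6,-4, 1,5.91, 6, 8] 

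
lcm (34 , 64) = 1088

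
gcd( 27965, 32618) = 47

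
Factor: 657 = 3^2*73^1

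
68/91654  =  34/45827 = 0.00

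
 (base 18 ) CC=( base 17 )d7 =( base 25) 93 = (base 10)228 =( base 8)344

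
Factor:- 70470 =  - 2^1*3^5 *5^1*29^1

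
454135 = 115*3949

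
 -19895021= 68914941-88809962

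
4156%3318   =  838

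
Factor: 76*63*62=2^3*3^2*7^1*19^1*31^1 = 296856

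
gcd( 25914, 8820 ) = 42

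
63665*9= 572985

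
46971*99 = 4650129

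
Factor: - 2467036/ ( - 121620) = 3^( - 1)*5^( - 1 )*11^1*13^1 * 19^1*227^1*2027^(-1 ) = 616759/30405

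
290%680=290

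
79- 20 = 59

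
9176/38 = 4588/19 = 241.47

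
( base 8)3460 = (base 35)1HK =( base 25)2nf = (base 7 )5236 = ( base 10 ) 1840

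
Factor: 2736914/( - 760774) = -7^( - 3 ) *41^1*1109^( - 1 )*33377^1 =- 1368457/380387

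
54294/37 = 54294/37 = 1467.41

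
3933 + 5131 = 9064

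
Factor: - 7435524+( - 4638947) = - 12074471 = - 17^1*23^1 *30881^1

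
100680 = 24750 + 75930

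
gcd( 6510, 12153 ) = 3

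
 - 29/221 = -1 + 192/221 = -0.13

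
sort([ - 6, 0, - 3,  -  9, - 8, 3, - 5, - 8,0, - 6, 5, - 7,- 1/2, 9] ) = [ - 9, - 8, - 8,-7, - 6,- 6, - 5, - 3 , - 1/2, 0,0, 3,5,  9 ] 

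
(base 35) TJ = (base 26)1dk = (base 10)1034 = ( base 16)40A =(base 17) 39E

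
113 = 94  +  19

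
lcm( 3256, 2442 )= 9768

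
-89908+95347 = 5439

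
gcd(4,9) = 1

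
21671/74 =21671/74 = 292.85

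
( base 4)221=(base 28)1D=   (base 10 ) 41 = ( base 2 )101001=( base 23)1I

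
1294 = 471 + 823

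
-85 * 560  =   - 47600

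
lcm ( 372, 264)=8184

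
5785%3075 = 2710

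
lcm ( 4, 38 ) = 76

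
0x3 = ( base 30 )3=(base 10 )3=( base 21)3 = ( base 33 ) 3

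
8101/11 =736+5/11 = 736.45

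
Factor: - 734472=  - 2^3*3^2*101^2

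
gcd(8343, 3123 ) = 9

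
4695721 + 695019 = 5390740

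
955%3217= 955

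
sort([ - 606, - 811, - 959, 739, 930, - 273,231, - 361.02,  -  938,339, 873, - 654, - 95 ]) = [ -959, - 938,-811, - 654, - 606, - 361.02, - 273, - 95,231,  339,739,873,  930]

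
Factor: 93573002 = 2^1*46786501^1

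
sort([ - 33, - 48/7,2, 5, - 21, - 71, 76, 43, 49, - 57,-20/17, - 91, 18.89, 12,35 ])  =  [  -  91, - 71, - 57,- 33 ,  -  21, - 48/7, - 20/17, 2,5,  12,18.89,35,43, 49,76]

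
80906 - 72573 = 8333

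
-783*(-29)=22707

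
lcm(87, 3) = 87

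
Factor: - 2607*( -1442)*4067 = 2^1*3^1*7^3*11^1*79^1*83^1*103^1 =15289048698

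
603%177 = 72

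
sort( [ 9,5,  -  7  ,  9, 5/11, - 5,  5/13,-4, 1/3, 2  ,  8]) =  [ - 7, - 5, -4, 1/3, 5/13, 5/11,2, 5, 8,9,  9] 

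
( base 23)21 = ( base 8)57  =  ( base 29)1I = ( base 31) 1g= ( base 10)47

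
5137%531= 358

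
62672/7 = 62672/7= 8953.14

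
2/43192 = 1/21596 = 0.00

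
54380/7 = 7768 + 4/7 = 7768.57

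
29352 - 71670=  - 42318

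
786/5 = 786/5 =157.20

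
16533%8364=8169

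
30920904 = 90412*342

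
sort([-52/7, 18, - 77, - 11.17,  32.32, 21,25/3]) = [ - 77,-11.17,  -  52/7,25/3, 18 , 21, 32.32] 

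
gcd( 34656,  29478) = 6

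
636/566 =1+35/283= 1.12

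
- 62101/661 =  - 62101/661 = -  93.95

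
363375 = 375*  969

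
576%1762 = 576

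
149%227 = 149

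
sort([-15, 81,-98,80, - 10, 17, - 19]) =[ - 98, - 19,-15,-10,17, 80, 81 ]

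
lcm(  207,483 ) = 1449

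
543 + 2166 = 2709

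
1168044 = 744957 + 423087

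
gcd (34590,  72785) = 5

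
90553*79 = 7153687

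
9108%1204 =680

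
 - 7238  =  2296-9534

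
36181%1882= 423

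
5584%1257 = 556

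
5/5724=5/5724  =  0.00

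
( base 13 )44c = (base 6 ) 3232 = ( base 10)740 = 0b1011100100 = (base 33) me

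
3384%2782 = 602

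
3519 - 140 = 3379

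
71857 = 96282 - 24425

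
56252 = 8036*7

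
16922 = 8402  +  8520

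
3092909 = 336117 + 2756792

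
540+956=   1496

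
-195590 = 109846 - 305436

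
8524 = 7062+1462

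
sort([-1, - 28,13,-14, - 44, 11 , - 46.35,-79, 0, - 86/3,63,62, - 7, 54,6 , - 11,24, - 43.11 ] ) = [  -  79,-46.35, - 44,-43.11,  -  86/3 , - 28, - 14 , - 11, - 7, - 1,0,6,11, 13, 24, 54,62, 63]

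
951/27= 35 + 2/9 =35.22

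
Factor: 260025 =3^1*5^2*3467^1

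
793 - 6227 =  -5434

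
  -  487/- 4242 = 487/4242= 0.11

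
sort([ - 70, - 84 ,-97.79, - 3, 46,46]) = [ - 97.79,  -  84,-70, - 3,  46,46]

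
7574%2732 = 2110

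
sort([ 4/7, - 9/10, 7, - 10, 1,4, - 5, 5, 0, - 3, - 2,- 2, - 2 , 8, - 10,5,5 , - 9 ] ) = [ - 10, - 10, - 9,-5, - 3 , - 2, - 2 , - 2, -9/10,  0 , 4/7,1,  4,5, 5,5, 7,  8 ]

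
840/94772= 210/23693 = 0.01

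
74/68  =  1 + 3/34 = 1.09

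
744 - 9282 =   -  8538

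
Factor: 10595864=2^3*127^1*10429^1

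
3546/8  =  1773/4 = 443.25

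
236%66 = 38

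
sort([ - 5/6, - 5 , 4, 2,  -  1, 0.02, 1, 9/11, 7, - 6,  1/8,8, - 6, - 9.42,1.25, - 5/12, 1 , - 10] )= [ -10,  -  9.42,  -  6, - 6, - 5, - 1,-5/6, - 5/12,0.02,  1/8 , 9/11, 1, 1,  1.25, 2, 4, 7,8 ] 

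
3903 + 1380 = 5283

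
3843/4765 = 3843/4765 = 0.81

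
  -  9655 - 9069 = - 18724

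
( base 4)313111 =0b110111010101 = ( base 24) 63d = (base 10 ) 3541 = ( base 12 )2071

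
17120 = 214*80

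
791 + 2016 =2807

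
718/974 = 359/487 = 0.74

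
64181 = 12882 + 51299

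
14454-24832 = - 10378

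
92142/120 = 767 + 17/20 = 767.85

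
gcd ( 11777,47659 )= 1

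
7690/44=174 + 17/22 = 174.77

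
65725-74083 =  - 8358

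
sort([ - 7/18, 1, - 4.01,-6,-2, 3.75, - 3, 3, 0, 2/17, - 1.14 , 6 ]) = [ - 6, - 4.01, - 3, - 2, - 1.14 ,  -  7/18, 0, 2/17,1,3, 3.75, 6]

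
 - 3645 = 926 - 4571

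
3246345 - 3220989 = 25356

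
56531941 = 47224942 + 9306999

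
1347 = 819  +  528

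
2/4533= 2/4533  =  0.00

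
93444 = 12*7787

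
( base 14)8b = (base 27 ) 4F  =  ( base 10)123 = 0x7B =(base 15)83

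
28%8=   4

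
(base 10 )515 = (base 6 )2215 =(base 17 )1D5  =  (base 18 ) 1AB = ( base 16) 203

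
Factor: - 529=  - 23^2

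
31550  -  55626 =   -  24076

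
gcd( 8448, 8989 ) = 1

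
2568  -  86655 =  - 84087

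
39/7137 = 1/183= 0.01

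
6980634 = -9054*( - 771 ) 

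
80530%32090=16350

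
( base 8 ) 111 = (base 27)2j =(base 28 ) 2h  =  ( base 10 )73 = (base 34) 25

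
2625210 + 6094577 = 8719787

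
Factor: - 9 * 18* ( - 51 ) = 2^1*3^5 * 17^1= 8262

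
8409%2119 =2052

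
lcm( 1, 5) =5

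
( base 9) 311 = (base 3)100101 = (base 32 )7T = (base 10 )253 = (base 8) 375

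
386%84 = 50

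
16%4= 0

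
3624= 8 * 453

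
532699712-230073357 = 302626355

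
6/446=3/223 = 0.01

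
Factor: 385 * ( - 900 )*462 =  - 2^3*3^3*5^3 *7^2*11^2 = - 160083000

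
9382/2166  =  4691/1083=4.33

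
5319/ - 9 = -591+0/1 = - 591.00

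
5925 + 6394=12319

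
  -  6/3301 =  - 6/3301= - 0.00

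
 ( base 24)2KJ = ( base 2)11001110011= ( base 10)1651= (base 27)274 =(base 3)2021011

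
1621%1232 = 389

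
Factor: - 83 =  - 83^1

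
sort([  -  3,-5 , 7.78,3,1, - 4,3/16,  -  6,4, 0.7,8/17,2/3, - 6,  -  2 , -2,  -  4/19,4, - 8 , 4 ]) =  [ - 8,-6,  -  6,- 5,-4 , - 3,-2,  -  2,  -  4/19,3/16,8/17,2/3,  0.7,1, 3, 4, 4,4,  7.78]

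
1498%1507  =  1498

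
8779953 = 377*23289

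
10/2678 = 5/1339 = 0.00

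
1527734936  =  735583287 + 792151649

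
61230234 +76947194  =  138177428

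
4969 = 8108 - 3139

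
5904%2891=122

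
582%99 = 87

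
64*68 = 4352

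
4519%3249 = 1270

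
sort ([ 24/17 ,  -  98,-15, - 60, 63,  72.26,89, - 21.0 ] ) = [ - 98,-60, - 21.0,-15,24/17, 63,72.26 , 89] 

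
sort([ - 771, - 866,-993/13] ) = [ - 866, - 771, - 993/13] 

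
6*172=1032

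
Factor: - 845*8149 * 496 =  - 2^4*5^1*13^2*29^1 *31^1*281^1  =  - 3415408880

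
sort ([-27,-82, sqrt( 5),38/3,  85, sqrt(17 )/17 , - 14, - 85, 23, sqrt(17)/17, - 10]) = [  -  85 , - 82, - 27,-14, - 10, sqrt (17) /17,sqrt(17 ) /17,  sqrt(5), 38/3, 23,85]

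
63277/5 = 12655 + 2/5= 12655.40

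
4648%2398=2250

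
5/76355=1/15271= 0.00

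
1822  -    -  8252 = 10074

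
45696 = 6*7616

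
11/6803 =11/6803 = 0.00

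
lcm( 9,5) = 45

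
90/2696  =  45/1348= 0.03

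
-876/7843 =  - 1+6967/7843= - 0.11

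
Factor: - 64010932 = -2^2*23^1*695771^1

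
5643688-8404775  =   - 2761087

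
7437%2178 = 903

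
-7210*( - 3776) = 27224960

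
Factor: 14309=41^1*349^1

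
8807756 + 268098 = 9075854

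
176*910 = 160160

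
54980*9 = 494820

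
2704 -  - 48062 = 50766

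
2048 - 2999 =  - 951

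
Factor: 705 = 3^1 * 5^1 *47^1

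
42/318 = 7/53  =  0.13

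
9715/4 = 9715/4 = 2428.75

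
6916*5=34580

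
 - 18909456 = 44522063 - 63431519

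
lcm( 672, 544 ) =11424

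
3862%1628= 606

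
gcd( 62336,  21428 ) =1948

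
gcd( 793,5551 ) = 793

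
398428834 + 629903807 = 1028332641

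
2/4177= 2/4177 = 0.00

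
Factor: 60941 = 149^1*409^1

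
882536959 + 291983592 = 1174520551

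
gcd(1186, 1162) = 2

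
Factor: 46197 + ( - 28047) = 2^1 *3^1*5^2 * 11^2= 18150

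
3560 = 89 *40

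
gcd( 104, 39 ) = 13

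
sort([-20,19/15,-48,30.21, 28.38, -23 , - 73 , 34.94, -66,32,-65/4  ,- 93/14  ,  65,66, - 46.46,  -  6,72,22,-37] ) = [  -  73 ,-66, - 48 , - 46.46, -37, - 23 ,-20, - 65/4, - 93/14,-6, 19/15 , 22, 28.38,30.21, 32,34.94, 65, 66,  72 ]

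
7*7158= 50106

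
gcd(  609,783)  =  87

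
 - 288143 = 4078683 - 4366826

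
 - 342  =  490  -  832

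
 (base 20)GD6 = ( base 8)15012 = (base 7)25302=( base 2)1101000001010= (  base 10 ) 6666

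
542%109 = 106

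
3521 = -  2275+5796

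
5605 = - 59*( - 95 )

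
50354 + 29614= 79968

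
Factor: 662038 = 2^1*13^1*25463^1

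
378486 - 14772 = 363714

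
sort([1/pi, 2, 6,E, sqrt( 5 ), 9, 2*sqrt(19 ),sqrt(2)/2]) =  [1/pi,sqrt(2 ) /2,2 , sqrt ( 5 ),E, 6, 2*sqrt(19 ), 9]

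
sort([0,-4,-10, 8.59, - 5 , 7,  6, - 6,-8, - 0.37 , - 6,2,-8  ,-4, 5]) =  [-10,-8,- 8, - 6, - 6, - 5, - 4,-4, - 0.37, 0,  2,5,6, 7,8.59]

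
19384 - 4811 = 14573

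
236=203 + 33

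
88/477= 88/477 = 0.18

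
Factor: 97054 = 2^1*48527^1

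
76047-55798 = 20249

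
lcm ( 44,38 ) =836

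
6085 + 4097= 10182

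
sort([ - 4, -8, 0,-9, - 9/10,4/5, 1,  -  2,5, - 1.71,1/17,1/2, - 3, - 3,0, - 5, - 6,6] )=[ - 9 , - 8, - 6, - 5, - 4, - 3,-3, - 2, - 1.71, - 9/10, 0, 0,1/17,1/2, 4/5, 1,5, 6 ]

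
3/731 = 3/731 = 0.00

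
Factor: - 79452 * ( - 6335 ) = 503328420 = 2^2 * 3^2*5^1  *  7^1*181^1*2207^1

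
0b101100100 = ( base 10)356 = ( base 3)111012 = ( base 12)258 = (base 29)C8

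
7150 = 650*11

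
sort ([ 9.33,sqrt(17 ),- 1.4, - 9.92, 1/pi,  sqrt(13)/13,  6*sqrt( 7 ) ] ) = [ - 9.92, -1.4,sqrt( 13)/13, 1/pi,sqrt(17), 9.33,6*sqrt(7)]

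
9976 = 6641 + 3335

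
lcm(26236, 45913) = 183652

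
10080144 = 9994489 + 85655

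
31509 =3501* 9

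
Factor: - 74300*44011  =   - 3270017300 = - 2^2 * 5^2* 11^1 * 743^1*4001^1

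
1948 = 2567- 619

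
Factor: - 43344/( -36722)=72/61 = 2^3*3^2*61^(-1 ) 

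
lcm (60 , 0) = 0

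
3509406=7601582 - 4092176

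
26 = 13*2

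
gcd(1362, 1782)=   6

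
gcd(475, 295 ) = 5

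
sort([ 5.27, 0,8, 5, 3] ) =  [0, 3,  5,5.27,8] 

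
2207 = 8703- 6496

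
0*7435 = 0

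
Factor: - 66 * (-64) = 2^7*3^1*11^1 =4224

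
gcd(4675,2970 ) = 55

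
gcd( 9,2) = 1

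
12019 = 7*1717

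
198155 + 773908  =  972063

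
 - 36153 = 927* ( - 39 ) 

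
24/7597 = 24/7597= 0.00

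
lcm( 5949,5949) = 5949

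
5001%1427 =720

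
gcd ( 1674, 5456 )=62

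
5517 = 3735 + 1782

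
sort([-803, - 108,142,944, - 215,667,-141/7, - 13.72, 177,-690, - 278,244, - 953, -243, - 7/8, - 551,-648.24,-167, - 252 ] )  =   [ - 953 , - 803 , - 690, - 648.24,  -  551,- 278, - 252, - 243, - 215,  -  167, - 108, - 141/7, - 13.72, - 7/8,142,177, 244,667,944 ]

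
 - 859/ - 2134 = 859/2134 = 0.40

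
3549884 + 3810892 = 7360776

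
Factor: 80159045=5^1 * 29^1 * 552821^1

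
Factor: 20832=2^5*3^1*7^1 * 31^1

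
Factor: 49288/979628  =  2^1*13^( - 1)*61^1*101^1*18839^ (  -  1 )  =  12322/244907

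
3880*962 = 3732560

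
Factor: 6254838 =2^1*3^2*19^1*18289^1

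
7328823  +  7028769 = 14357592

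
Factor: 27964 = 2^2*6991^1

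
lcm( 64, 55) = 3520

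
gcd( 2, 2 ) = 2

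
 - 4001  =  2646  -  6647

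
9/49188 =3/16396 = 0.00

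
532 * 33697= 17926804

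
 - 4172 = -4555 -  - 383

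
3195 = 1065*3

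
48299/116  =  48299/116= 416.37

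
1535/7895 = 307/1579 = 0.19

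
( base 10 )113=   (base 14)81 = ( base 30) 3N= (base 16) 71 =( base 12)95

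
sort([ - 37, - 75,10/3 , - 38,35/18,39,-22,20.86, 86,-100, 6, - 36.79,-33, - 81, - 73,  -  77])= [-100, - 81, - 77, - 75, - 73, - 38, - 37 ,-36.79, - 33, - 22,35/18 , 10/3,6,20.86,39,86 ]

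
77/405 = 77/405 = 0.19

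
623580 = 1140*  547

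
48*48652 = 2335296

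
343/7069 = 343/7069 = 0.05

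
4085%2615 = 1470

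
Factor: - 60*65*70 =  -273000 = - 2^3 *3^1*5^3*7^1*13^1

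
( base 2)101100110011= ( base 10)2867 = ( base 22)5K7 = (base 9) 3835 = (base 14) 108b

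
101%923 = 101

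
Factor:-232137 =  - 3^2*25793^1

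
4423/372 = 4423/372  =  11.89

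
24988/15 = 1665 + 13/15 = 1665.87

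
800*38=30400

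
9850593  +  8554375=18404968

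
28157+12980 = 41137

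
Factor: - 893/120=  - 2^( - 3)*3^(-1 )*5^( - 1)*19^1*47^1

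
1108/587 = 1108/587=   1.89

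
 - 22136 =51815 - 73951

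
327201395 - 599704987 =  - 272503592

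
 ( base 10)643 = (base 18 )1HD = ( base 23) 14m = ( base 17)23e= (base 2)1010000011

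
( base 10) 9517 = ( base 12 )5611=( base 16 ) 252D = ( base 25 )f5h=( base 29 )b95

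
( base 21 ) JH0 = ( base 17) 1D3F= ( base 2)10001000100000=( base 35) 74L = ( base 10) 8736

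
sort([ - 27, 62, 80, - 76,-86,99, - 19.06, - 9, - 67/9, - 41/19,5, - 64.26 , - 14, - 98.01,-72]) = [ - 98.01, - 86 , -76, - 72, - 64.26 , - 27 , - 19.06,- 14  , - 9, - 67/9, - 41/19 , 5, 62,80,99] 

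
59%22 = 15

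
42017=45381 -3364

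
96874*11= 1065614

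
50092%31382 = 18710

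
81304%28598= 24108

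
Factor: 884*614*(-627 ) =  - 340320552 = -2^3*3^1 * 11^1*13^1*17^1 * 19^1*307^1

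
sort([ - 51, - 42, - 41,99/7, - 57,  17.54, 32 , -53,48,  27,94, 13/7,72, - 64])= [ - 64,-57,- 53, - 51, - 42, - 41, 13/7, 99/7,17.54, 27,32 , 48,72,94 ]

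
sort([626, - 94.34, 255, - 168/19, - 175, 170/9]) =[ - 175, - 94.34, - 168/19, 170/9,255 , 626]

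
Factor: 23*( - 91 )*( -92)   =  2^2 * 7^1*13^1*23^2 = 192556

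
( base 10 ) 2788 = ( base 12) 1744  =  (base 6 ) 20524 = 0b101011100100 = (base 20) 6j8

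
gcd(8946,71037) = 9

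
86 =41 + 45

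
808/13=62 + 2/13=62.15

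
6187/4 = 6187/4= 1546.75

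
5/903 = 5/903 = 0.01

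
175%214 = 175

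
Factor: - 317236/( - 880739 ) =2^2*23^ (-1 )*149^( - 1) * 257^ ( -1)*79309^1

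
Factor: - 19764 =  - 2^2*3^4*61^1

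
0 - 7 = - 7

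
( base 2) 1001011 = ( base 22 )39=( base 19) 3i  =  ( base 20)3f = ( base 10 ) 75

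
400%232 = 168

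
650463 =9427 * 69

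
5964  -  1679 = 4285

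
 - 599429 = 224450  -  823879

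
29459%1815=419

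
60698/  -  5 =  - 12140 + 2/5 = - 12139.60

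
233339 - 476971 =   -  243632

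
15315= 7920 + 7395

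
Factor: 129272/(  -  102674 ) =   -  2^2*113^1 * 359^( - 1)=-452/359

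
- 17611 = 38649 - 56260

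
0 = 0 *10696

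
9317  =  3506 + 5811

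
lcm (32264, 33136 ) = 1226032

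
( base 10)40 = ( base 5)130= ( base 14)2C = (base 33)17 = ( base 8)50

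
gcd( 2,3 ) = 1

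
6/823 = 6/823 = 0.01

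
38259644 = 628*60923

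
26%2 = 0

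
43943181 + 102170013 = 146113194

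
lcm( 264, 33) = 264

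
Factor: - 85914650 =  - 2^1*5^2*1718293^1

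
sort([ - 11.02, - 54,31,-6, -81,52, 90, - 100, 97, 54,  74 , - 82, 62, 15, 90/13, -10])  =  [-100,-82, - 81, - 54 , - 11.02,  -  10,- 6,90/13 , 15,31,52,54,62 , 74,90 , 97]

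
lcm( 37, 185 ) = 185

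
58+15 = 73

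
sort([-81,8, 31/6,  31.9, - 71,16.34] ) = [ - 81,- 71, 31/6, 8,16.34,31.9] 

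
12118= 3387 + 8731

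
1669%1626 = 43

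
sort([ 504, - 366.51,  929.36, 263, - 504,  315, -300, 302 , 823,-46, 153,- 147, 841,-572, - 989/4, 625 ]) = [ - 572, - 504, - 366.51 , - 300, - 989/4,-147, - 46, 153,  263, 302, 315, 504, 625, 823, 841,929.36]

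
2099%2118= 2099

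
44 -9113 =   -  9069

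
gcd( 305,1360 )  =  5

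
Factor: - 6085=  -5^1*1217^1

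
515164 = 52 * 9907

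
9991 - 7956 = 2035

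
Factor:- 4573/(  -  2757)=3^( - 1)*17^1*269^1 * 919^ ( - 1)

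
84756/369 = 229 + 85/123 = 229.69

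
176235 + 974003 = 1150238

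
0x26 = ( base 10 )38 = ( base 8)46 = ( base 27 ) 1b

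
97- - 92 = 189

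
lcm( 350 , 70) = 350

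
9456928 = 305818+9151110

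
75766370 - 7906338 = 67860032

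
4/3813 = 4/3813 = 0.00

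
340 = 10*34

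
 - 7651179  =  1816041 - 9467220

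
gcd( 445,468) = 1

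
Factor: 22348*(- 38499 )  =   -2^2  *  3^1*37^1*41^1*151^1*313^1 = -  860375652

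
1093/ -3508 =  - 1093/3508 =- 0.31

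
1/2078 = 1/2078 = 0.00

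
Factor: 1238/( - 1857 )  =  -2^1*3^( - 1)=- 2/3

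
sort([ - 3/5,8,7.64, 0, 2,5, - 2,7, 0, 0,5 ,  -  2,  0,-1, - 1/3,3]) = [ - 2,-2,-1,-3/5, - 1/3,0, 0,0, 0, 2, 3,5,5 , 7,7.64,8]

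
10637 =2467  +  8170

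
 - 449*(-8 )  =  3592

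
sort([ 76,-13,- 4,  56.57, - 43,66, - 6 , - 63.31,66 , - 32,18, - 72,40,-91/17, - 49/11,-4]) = [ - 72,  -  63.31,  -  43 ,-32, - 13,-6, - 91/17,  -  49/11, - 4, - 4,18, 40,56.57,66, 66,76]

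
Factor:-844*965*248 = -2^5*5^1*31^1*193^1*211^1 = -201986080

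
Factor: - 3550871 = -61^1*58211^1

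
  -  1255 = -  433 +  - 822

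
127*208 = 26416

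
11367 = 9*1263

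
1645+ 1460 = 3105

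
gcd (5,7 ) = 1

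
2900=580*5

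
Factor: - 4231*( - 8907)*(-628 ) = - 2^2*3^1 * 157^1*2969^1*4231^1 = - 23666504676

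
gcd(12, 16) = 4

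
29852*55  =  1641860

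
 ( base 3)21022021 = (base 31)5GP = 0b1010011001110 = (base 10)5326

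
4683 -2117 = 2566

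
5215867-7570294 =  - 2354427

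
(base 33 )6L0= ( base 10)7227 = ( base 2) 1110000111011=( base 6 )53243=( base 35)5VH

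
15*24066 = 360990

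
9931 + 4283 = 14214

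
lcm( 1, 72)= 72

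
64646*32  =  2068672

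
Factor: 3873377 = 1283^1*3019^1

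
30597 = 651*47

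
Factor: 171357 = 3^1*57119^1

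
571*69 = 39399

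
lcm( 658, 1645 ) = 3290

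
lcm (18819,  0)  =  0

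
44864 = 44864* 1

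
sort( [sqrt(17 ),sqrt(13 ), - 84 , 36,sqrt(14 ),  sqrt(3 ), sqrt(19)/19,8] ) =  [ - 84, sqrt(19 ) /19, sqrt(3), sqrt(13 ),sqrt(14 ), sqrt( 17 ),  8,  36] 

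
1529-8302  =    -  6773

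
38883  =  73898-35015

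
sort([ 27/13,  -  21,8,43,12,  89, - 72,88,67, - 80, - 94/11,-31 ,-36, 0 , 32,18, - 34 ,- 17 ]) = [ - 80,  -  72,-36, - 34,- 31, - 21, - 17 ,-94/11, 0, 27/13,8,12,  18,32, 43,  67, 88, 89 ]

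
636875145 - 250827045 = 386048100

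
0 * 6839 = 0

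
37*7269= 268953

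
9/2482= 9/2482= 0.00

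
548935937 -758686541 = -209750604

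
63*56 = 3528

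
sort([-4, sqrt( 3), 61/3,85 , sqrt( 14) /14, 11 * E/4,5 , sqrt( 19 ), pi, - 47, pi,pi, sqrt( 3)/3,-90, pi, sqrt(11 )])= [ - 90, - 47, - 4, sqrt( 14)/14,  sqrt(3)/3, sqrt( 3 ), pi,  pi, pi, pi , sqrt( 11), sqrt( 19),5,11* E/4 , 61/3, 85 ]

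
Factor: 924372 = 2^2*3^6*317^1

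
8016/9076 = 2004/2269 = 0.88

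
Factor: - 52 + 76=2^3*3^1 = 24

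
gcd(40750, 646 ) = 2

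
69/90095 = 69/90095 =0.00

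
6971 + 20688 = 27659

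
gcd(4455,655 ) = 5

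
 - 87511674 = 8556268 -96067942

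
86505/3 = 28835 = 28835.00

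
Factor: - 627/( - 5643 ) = 3^( - 2) = 1/9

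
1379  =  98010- 96631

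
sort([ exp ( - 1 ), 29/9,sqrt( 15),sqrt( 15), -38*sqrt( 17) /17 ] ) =[ - 38*sqrt( 17 )/17,exp( - 1 ),29/9,sqrt( 15),sqrt(15 ) ]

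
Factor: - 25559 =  - 61^1*419^1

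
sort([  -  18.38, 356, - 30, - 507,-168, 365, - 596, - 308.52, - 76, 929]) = [-596, - 507,-308.52,-168, - 76, - 30,-18.38 , 356, 365, 929]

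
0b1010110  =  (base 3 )10012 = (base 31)2O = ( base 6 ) 222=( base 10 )86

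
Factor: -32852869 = -7^1*4693267^1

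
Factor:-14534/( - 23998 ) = 43/71= 43^1 *71^(  -  1 )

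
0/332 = 0 = 0.00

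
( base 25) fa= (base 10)385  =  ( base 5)3020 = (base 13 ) 238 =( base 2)110000001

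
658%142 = 90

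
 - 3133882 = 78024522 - 81158404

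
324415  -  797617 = - 473202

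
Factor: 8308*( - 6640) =-55165120 = - 2^6*5^1*31^1*67^1*83^1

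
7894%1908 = 262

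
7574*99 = 749826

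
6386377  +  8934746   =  15321123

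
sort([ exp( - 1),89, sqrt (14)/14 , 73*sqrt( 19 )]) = [ sqrt( 14 ) /14, exp( - 1), 89, 73*sqrt(19) ]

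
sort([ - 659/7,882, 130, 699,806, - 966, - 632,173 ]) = [ - 966, - 632, - 659/7,130,173, 699, 806, 882]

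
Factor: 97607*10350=1010232450  =  2^1*3^2 * 5^2*23^1*97607^1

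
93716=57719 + 35997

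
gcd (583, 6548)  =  1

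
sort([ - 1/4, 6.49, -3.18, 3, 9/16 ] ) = [ - 3.18, - 1/4, 9/16,3,  6.49]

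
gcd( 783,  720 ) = 9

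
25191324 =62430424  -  37239100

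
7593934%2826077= 1941780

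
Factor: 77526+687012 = 2^1*3^1*127423^1 = 764538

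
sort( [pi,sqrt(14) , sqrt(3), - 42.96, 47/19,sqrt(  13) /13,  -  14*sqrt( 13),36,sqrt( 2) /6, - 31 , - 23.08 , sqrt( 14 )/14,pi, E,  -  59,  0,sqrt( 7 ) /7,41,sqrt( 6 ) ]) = [ - 59 ,  -  14*sqrt(13 ),- 42.96, - 31, - 23.08,0, sqrt( 2 ) /6, sqrt(14) /14, sqrt( 13) /13 , sqrt( 7)/7,sqrt( 3), sqrt( 6),47/19,E , pi, pi , sqrt( 14),36,41 ] 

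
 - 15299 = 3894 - 19193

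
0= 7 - 7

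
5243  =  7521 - 2278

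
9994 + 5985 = 15979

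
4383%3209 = 1174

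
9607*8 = 76856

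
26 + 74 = 100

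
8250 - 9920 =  - 1670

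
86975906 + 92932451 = 179908357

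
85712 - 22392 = 63320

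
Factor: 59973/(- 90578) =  - 2^( - 1)*3^1*19991^1*45289^ (-1 ) 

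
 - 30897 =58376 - 89273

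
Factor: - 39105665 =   -  5^1*7821133^1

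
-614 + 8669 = 8055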